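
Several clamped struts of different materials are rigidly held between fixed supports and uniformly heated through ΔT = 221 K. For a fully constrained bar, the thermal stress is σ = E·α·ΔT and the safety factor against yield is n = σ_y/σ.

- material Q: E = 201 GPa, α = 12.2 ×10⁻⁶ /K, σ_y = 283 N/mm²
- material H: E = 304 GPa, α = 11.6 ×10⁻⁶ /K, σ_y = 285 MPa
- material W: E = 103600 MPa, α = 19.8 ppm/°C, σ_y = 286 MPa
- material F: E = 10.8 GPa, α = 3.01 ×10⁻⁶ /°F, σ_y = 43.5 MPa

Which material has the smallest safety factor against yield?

material H

With everything in SI (GPa, ×10⁻⁶/K, MPa):
  material Q: E = 201.0, α = 12.2, σ_y = 283.0 → σ = 542 MPa, n = 0.522
  material H: E = 304.0, α = 11.6, σ_y = 285.0 → σ = 779 MPa, n = 0.366
  material W: E = 103.6, α = 19.8, σ_y = 286.0 → σ = 453 MPa, n = 0.631
  material F: E = 10.80, α = 5.42, σ_y = 43.50 → σ = 12.9 MPa, n = 3.36
Material H has the lowest safety factor, n = 0.366.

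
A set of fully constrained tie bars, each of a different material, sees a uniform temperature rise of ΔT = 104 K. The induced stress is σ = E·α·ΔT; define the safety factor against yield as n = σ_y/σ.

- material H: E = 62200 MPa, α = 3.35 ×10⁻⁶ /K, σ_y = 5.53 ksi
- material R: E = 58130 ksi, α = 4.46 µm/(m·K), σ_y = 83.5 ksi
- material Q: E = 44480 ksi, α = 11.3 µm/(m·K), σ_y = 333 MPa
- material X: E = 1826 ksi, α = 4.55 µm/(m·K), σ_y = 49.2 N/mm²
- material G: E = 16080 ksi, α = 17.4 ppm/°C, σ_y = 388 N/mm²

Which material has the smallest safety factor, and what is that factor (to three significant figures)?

material Q, n = 0.924

Per material, after unit conversion:
  material H: E = 62.20, α = 3.35, σ_y = 38.13 → σ = 21.7 MPa, n = 1.76
  material R: E = 400.8, α = 4.46, σ_y = 575.7 → σ = 186 MPa, n = 3.10
  material Q: E = 306.7, α = 11.3, σ_y = 333.0 → σ = 360 MPa, n = 0.924
  material X: E = 12.59, α = 4.55, σ_y = 49.20 → σ = 5.96 MPa, n = 8.26
  material G: E = 110.9, α = 17.4, σ_y = 388.0 → σ = 201 MPa, n = 1.93
The minimum is material Q at n = 0.924.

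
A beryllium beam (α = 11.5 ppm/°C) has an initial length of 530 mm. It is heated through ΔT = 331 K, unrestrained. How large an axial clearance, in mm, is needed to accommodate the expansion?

2.02 mm

ΔL = α·L₀·ΔT = 11.5×10⁻⁶ × 530 mm × 331.0 K = 2.02 mm.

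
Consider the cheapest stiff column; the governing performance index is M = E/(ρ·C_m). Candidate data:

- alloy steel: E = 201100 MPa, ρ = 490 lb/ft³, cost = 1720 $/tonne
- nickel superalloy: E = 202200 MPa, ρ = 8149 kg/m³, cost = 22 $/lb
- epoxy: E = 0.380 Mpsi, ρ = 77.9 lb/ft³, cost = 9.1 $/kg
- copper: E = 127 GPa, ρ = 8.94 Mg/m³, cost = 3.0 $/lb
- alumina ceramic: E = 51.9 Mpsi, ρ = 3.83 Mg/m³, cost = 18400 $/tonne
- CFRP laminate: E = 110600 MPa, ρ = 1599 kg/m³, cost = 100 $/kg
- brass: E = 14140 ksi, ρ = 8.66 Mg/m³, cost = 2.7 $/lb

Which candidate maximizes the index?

alloy steel

Normalizing units and computing the index:
  alloy steel: E = 201.1 GPa, ρ = 7849 kg/m³, cost = 1.720 $/kg
  nickel superalloy: E = 202.2 GPa, ρ = 8149 kg/m³, cost = 48.50 $/kg
  epoxy: E = 2.620 GPa, ρ = 1248 kg/m³, cost = 9.100 $/kg
  copper: E = 127.0 GPa, ρ = 8940 kg/m³, cost = 6.614 $/kg
  alumina ceramic: E = 357.8 GPa, ρ = 3830 kg/m³, cost = 18.40 $/kg
  CFRP laminate: E = 110.6 GPa, ρ = 1599 kg/m³, cost = 100.0 $/kg
  brass: E = 97.49 GPa, ρ = 8660 kg/m³, cost = 5.952 $/kg
  alloy steel: M = 14.9 MN·m per $
  alumina ceramic: M = 5.08 MN·m per $
  copper: M = 2.15 MN·m per $
  brass: M = 1.89 MN·m per $
  CFRP laminate: M = 0.692 MN·m per $
  nickel superalloy: M = 0.512 MN·m per $
  epoxy: M = 0.231 MN·m per $
Alloy steel ranks first.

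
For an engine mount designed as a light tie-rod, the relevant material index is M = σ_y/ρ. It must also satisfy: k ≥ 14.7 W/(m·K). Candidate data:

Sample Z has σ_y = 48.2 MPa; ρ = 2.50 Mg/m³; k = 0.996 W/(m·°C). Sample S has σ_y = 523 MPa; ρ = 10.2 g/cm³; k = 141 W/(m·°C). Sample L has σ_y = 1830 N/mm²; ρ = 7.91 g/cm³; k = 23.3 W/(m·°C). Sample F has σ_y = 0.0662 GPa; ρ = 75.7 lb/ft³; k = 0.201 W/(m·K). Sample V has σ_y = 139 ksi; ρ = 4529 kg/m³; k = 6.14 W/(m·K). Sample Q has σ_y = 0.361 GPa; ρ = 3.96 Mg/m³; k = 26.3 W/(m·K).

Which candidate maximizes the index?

Screen on constraints: k ≥ 14.7 W/(m·K). Survivors: sample S, sample L, sample Q.
After converting to SI:
  sample S: σ_y = 523.0 MPa, ρ = 10200 kg/m³
  sample L: σ_y = 1830 MPa, ρ = 7910 kg/m³
  sample Q: σ_y = 361.0 MPa, ρ = 3960 kg/m³
  sample L: M = 231 kN·m/kg
  sample Q: M = 91.2 kN·m/kg
  sample S: M = 51.3 kN·m/kg
Sample L has the largest M.

sample L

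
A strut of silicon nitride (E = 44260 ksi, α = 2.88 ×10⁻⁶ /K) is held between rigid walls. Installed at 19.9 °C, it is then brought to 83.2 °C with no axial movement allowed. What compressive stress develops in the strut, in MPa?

55.6 MPa

E = 44260 ksi = 305.2 GPa.
ΔT = 63.30 K. Constrained thermal stress σ = E·α·ΔT = 305.2×10³ MPa × 2.88×10⁻⁶ × 63.30 = 55.6 MPa (compressive).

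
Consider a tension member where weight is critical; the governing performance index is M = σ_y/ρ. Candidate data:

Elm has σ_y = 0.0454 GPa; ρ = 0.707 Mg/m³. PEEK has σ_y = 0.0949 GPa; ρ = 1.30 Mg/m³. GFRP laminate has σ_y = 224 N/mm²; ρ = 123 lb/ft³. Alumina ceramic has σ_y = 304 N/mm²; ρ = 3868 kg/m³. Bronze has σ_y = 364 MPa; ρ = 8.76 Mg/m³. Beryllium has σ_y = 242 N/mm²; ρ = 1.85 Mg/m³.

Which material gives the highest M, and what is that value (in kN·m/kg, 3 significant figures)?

beryllium, M = 131 kN·m/kg

Normalizing units and computing the index:
  elm: σ_y = 45.40 MPa, ρ = 707.0 kg/m³
  PEEK: σ_y = 94.90 MPa, ρ = 1300 kg/m³
  GFRP laminate: σ_y = 224.0 MPa, ρ = 1970 kg/m³
  alumina ceramic: σ_y = 304.0 MPa, ρ = 3868 kg/m³
  bronze: σ_y = 364.0 MPa, ρ = 8760 kg/m³
  beryllium: σ_y = 242.0 MPa, ρ = 1850 kg/m³
  beryllium: M = 131 kN·m/kg
  GFRP laminate: M = 114 kN·m/kg
  alumina ceramic: M = 78.6 kN·m/kg
  PEEK: M = 73.0 kN·m/kg
  elm: M = 64.2 kN·m/kg
  bronze: M = 41.6 kN·m/kg
Highest index: beryllium.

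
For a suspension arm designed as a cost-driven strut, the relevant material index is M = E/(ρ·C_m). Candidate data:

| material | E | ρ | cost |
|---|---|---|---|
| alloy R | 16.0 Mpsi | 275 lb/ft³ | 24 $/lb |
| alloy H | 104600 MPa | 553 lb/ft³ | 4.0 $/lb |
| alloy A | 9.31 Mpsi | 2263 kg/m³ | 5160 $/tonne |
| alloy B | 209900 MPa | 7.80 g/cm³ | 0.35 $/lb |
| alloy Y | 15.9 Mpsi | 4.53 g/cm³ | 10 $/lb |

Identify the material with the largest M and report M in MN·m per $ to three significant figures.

alloy B, M = 34.9 MN·m per $

In SI units:
  alloy R: E = 110.3 GPa, ρ = 4405 kg/m³, cost = 52.91 $/kg
  alloy H: E = 104.6 GPa, ρ = 8858 kg/m³, cost = 8.818 $/kg
  alloy A: E = 64.19 GPa, ρ = 2263 kg/m³, cost = 5.160 $/kg
  alloy B: E = 209.9 GPa, ρ = 7800 kg/m³, cost = 0.7716 $/kg
  alloy Y: E = 109.6 GPa, ρ = 4530 kg/m³, cost = 22.05 $/kg
  alloy B: M = 34.9 MN·m per $
  alloy A: M = 5.50 MN·m per $
  alloy H: M = 1.34 MN·m per $
  alloy Y: M = 1.10 MN·m per $
  alloy R: M = 0.473 MN·m per $
Highest index: alloy B.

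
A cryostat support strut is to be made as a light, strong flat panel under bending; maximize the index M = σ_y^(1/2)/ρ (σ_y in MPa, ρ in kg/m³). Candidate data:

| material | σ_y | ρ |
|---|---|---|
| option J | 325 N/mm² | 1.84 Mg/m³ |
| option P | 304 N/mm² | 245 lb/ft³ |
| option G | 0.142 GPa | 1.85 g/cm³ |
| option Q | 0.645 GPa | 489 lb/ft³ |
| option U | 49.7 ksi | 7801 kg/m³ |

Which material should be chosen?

option J

Convert each candidate to consistent units, then evaluate M:
  option J: σ_y = 325.0 MPa, ρ = 1840 kg/m³
  option P: σ_y = 304.0 MPa, ρ = 3925 kg/m³
  option G: σ_y = 142.0 MPa, ρ = 1850 kg/m³
  option Q: σ_y = 645.0 MPa, ρ = 7833 kg/m³
  option U: σ_y = 342.7 MPa, ρ = 7801 kg/m³
  option J: M = 9.80×10⁻³
  option G: M = 6.44×10⁻³
  option P: M = 4.44×10⁻³
  option Q: M = 3.24×10⁻³
  option U: M = 2.37×10⁻³
Highest index: option J.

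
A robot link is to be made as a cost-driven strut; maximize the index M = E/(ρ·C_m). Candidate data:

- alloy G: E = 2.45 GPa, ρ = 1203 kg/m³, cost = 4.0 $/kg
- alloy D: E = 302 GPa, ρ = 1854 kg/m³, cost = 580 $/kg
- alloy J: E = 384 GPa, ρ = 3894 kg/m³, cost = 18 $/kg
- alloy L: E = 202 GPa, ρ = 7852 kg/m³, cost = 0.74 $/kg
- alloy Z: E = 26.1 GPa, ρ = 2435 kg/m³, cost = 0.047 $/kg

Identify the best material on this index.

Evaluate M for each candidate:
  alloy Z: M = 228 MN·m per $
  alloy L: M = 34.8 MN·m per $
  alloy J: M = 5.48 MN·m per $
  alloy G: M = 0.509 MN·m per $
  alloy D: M = 0.281 MN·m per $
Highest index: alloy Z.

alloy Z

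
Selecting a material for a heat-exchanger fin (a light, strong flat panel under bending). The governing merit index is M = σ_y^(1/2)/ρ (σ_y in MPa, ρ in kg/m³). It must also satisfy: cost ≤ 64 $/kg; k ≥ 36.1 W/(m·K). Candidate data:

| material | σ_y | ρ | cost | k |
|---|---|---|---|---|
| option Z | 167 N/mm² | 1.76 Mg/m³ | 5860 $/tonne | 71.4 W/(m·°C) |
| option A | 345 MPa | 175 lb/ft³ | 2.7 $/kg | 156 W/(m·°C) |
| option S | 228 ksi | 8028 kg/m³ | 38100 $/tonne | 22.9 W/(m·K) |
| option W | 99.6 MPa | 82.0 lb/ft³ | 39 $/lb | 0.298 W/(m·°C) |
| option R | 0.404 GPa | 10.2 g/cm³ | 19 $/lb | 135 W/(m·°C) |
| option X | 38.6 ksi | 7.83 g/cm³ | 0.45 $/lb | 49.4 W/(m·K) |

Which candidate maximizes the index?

Screen on constraints: cost ≤ 64 $/kg; k ≥ 36.1 W/(m·K). Survivors: option Z, option A, option R, option X.
Convert each candidate to consistent units, then evaluate M:
  option Z: σ_y = 167.0 MPa, ρ = 1760 kg/m³
  option A: σ_y = 345.0 MPa, ρ = 2803 kg/m³
  option R: σ_y = 404.0 MPa, ρ = 10200 kg/m³
  option X: σ_y = 266.1 MPa, ρ = 7830 kg/m³
  option Z: M = 7.34×10⁻³
  option A: M = 6.63×10⁻³
  option X: M = 2.08×10⁻³
  option R: M = 1.97×10⁻³
Option Z ranks first.

option Z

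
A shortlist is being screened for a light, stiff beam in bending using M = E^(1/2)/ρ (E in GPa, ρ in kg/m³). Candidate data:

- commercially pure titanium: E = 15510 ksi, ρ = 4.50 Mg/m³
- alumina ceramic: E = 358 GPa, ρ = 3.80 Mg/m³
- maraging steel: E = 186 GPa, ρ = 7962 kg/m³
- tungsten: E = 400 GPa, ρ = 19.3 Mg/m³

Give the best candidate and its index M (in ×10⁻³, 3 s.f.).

After converting to SI:
  commercially pure titanium: E = 106.9 GPa, ρ = 4500 kg/m³
  alumina ceramic: E = 358.0 GPa, ρ = 3800 kg/m³
  maraging steel: E = 186.0 GPa, ρ = 7962 kg/m³
  tungsten: E = 400.0 GPa, ρ = 19300 kg/m³
  alumina ceramic: M = 4.98×10⁻³
  commercially pure titanium: M = 2.30×10⁻³
  maraging steel: M = 1.71×10⁻³
  tungsten: M = 1.04×10⁻³
The maximum is for alumina ceramic.

alumina ceramic, M = 4.98×10⁻³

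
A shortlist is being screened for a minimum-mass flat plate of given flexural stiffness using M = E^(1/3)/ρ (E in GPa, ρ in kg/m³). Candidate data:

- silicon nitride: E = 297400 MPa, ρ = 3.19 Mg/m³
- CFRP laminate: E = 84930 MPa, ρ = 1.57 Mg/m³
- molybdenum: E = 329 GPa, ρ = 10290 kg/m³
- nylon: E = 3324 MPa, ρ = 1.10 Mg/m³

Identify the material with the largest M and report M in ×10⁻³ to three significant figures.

CFRP laminate, M = 2.80×10⁻³

Normalizing units and computing the index:
  silicon nitride: E = 297.4 GPa, ρ = 3190 kg/m³
  CFRP laminate: E = 84.93 GPa, ρ = 1570 kg/m³
  molybdenum: E = 329.0 GPa, ρ = 10290 kg/m³
  nylon: E = 3.324 GPa, ρ = 1100 kg/m³
  CFRP laminate: M = 2.80×10⁻³
  silicon nitride: M = 2.09×10⁻³
  nylon: M = 1.36×10⁻³
  molybdenum: M = 0.671×10⁻³
CFRP laminate has the largest M.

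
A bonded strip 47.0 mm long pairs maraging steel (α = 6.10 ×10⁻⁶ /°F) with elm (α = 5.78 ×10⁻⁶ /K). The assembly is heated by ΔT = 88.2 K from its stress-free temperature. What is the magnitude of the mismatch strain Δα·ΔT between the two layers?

maraging steel: α = 6.10×10⁻⁶/°F × 9/5 = 11.0×10⁻⁶/K.
Δα = |11.0 − 5.78|×10⁻⁶/K = 5.20×10⁻⁶/K.
Mismatch strain = Δα·ΔT = 5.20×10⁻⁶ × 88.2 = 4.59×10⁻⁴.

4.59×10⁻⁴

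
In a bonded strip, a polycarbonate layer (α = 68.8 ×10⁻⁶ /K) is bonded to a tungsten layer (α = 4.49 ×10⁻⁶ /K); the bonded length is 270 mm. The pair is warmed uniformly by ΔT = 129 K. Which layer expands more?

α(polycarbonate) = 68.8×10⁻⁶/K vs α(tungsten) = 4.49×10⁻⁶/K.
Higher α expands more for the same ΔT: polycarbonate.

polycarbonate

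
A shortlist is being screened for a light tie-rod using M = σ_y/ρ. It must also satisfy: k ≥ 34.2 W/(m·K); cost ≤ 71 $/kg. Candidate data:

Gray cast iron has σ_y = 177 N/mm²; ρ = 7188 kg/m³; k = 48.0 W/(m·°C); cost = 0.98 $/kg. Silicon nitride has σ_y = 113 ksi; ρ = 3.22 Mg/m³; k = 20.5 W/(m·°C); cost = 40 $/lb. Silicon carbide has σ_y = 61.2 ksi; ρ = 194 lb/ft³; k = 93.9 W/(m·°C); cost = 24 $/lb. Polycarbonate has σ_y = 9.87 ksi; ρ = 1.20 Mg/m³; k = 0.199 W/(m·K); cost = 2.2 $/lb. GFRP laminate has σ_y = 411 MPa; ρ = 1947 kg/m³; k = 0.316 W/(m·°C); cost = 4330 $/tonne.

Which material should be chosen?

silicon carbide

Screen on constraints: k ≥ 34.2 W/(m·K); cost ≤ 71 $/kg. Survivors: gray cast iron, silicon carbide.
Convert each candidate to consistent units, then evaluate M:
  gray cast iron: σ_y = 177.0 MPa, ρ = 7188 kg/m³
  silicon carbide: σ_y = 422.0 MPa, ρ = 3108 kg/m³
  silicon carbide: M = 136 kN·m/kg
  gray cast iron: M = 24.6 kN·m/kg
Silicon carbide has the largest M.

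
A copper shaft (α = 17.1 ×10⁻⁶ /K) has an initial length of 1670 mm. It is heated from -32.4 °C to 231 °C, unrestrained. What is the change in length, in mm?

ΔT = 231 − (-32.4) = 263.4 K.
ΔL = α·L₀·ΔT = 17.1×10⁻⁶ × 1670 mm × 263.4 K = 7.52 mm.

7.52 mm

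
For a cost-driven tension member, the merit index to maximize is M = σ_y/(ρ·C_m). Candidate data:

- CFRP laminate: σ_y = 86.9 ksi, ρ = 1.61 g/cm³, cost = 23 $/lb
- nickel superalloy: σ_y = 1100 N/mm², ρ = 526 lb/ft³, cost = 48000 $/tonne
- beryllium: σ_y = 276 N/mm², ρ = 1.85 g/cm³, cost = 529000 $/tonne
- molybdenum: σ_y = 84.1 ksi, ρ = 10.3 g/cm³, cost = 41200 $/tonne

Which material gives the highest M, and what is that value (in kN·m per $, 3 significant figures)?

CFRP laminate, M = 7.34 kN·m per $

Normalizing units and computing the index:
  CFRP laminate: σ_y = 599.2 MPa, ρ = 1610 kg/m³, cost = 50.71 $/kg
  nickel superalloy: σ_y = 1100 MPa, ρ = 8426 kg/m³, cost = 48.00 $/kg
  beryllium: σ_y = 276.0 MPa, ρ = 1850 kg/m³, cost = 529.0 $/kg
  molybdenum: σ_y = 579.8 MPa, ρ = 10300 kg/m³, cost = 41.20 $/kg
  CFRP laminate: M = 7.34 kN·m per $
  nickel superalloy: M = 2.72 kN·m per $
  molybdenum: M = 1.37 kN·m per $
  beryllium: M = 0.282 kN·m per $
CFRP laminate ranks first.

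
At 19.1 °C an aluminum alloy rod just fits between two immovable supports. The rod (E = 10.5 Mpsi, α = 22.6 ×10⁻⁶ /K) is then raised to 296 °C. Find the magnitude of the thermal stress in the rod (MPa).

E = 10.5 Mpsi = 72.39 GPa.
ΔT = 276.9 K. Constrained thermal stress σ = E·α·ΔT = 72.39×10³ MPa × 22.6×10⁻⁶ × 276.9 = 453 MPa (compressive).

453 MPa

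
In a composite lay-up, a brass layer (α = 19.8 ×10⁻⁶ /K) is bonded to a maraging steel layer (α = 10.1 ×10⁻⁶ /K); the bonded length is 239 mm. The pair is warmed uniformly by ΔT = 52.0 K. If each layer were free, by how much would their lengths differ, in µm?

Δα = |19.8 − 10.1|×10⁻⁶/K = 9.70×10⁻⁶/K.
ΔL_mismatch = Δα·L·ΔT = 9.70×10⁻⁶ × 239.0 mm × 52.0 K = 121 µm.

121 µm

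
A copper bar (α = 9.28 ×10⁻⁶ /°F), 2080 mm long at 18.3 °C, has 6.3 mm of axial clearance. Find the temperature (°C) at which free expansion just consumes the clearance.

α = 9.28×10⁻⁶/°F × 9/5 = 16.7×10⁻⁶/K.
α·L₀·ΔT = 6.3 mm ⇒ ΔT = 6.3 / (16.7×10⁻⁶ × 2080.0) = 181.3 K.
T = 18.3 + 181.3 = 199.6 °C.

200 °C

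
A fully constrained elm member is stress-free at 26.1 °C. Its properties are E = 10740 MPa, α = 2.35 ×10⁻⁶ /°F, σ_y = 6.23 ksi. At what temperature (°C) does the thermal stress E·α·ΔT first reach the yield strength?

972 °C

E = 10740 MPa = 10.74 GPa.
α = 2.35×10⁻⁶/°F × 9/5 = 4.23×10⁻⁶/K.
σ_y = 6.23 ksi = 42.95 MPa.
E·α·ΔT = 42.95 MPa ⇒ ΔT = 42.95 / (10.74×10³ × 4.23×10⁻⁶) = 945.5 K.
T = 26.1 + 945.5 = 971.6 °C.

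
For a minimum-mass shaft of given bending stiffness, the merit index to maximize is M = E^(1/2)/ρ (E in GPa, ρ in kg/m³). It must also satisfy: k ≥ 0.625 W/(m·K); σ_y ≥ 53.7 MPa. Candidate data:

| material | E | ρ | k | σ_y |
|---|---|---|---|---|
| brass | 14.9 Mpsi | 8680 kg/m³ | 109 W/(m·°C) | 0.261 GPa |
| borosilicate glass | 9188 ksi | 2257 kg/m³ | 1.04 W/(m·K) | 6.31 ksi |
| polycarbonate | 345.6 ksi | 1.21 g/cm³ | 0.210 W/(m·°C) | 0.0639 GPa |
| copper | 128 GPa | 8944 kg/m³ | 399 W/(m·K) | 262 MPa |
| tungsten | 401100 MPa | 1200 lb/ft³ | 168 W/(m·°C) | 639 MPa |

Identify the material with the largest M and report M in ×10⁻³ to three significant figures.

copper, M = 1.26×10⁻³

Screen on constraints: k ≥ 0.625 W/(m·K); σ_y ≥ 53.7 MPa. Survivors: brass, copper, tungsten.
Putting every candidate on a common basis:
  brass: E = 102.7 GPa, ρ = 8680 kg/m³
  copper: E = 128.0 GPa, ρ = 8944 kg/m³
  tungsten: E = 401.1 GPa, ρ = 19220 kg/m³
  copper: M = 1.26×10⁻³
  brass: M = 1.17×10⁻³
  tungsten: M = 1.04×10⁻³
Copper has the largest M.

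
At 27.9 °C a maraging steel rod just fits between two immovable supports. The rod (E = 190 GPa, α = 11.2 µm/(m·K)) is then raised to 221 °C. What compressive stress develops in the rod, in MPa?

411 MPa

ΔT = 193.1 K. Constrained thermal stress σ = E·α·ΔT = 190.0×10³ MPa × 11.2×10⁻⁶ × 193.1 = 411 MPa (compressive).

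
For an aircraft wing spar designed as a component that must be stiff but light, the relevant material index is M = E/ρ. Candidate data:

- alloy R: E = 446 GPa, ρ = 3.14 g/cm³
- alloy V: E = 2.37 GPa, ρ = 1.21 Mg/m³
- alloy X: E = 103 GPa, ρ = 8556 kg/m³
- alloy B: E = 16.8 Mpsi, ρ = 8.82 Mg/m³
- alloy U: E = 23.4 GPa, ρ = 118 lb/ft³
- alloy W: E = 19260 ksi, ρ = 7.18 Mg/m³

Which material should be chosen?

alloy R

In SI units:
  alloy R: E = 446.0 GPa, ρ = 3140 kg/m³
  alloy V: E = 2.370 GPa, ρ = 1210 kg/m³
  alloy X: E = 103.0 GPa, ρ = 8556 kg/m³
  alloy B: E = 115.8 GPa, ρ = 8820 kg/m³
  alloy U: E = 23.40 GPa, ρ = 1890 kg/m³
  alloy W: E = 132.8 GPa, ρ = 7180 kg/m³
  alloy R: M = 142 MN·m/kg
  alloy W: M = 18.5 MN·m/kg
  alloy B: M = 13.1 MN·m/kg
  alloy U: M = 12.4 MN·m/kg
  alloy X: M = 12.0 MN·m/kg
  alloy V: M = 1.96 MN·m/kg
Alloy R ranks first.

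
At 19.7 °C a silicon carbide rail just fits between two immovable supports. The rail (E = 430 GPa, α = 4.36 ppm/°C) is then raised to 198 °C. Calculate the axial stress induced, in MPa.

ΔT = 178.3 K. Constrained thermal stress σ = E·α·ΔT = 430.0×10³ MPa × 4.36×10⁻⁶ × 178.3 = 334 MPa (compressive).

334 MPa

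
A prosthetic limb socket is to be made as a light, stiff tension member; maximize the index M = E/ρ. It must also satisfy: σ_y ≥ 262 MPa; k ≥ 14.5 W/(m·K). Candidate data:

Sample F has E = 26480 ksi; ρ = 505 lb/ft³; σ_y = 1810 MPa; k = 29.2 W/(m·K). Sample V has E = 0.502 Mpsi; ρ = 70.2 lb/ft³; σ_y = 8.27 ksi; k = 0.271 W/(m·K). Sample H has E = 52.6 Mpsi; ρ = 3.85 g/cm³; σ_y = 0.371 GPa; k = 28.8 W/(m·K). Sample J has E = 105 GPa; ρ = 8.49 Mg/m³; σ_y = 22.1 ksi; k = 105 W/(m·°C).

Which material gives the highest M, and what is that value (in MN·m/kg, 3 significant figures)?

sample H, M = 94.2 MN·m/kg

Screen on constraints: σ_y ≥ 262 MPa; k ≥ 14.5 W/(m·K). Survivors: sample F, sample H.
Normalizing units and computing the index:
  sample F: E = 182.6 GPa, ρ = 8089 kg/m³
  sample H: E = 362.7 GPa, ρ = 3850 kg/m³
  sample H: M = 94.2 MN·m/kg
  sample F: M = 22.6 MN·m/kg
Highest index: sample H.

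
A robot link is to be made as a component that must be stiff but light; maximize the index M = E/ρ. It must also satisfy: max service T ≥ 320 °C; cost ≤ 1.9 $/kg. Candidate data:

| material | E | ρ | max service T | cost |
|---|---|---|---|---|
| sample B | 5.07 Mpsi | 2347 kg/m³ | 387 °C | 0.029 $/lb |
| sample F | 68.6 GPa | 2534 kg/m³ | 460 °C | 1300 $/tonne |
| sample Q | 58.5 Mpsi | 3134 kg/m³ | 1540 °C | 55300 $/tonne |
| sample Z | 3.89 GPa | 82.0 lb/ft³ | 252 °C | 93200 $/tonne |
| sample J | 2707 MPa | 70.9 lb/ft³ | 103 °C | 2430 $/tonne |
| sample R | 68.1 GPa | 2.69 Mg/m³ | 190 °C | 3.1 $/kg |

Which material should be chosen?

sample F

Screen on constraints: max service T ≥ 320 °C; cost ≤ 1.9 $/kg. Survivors: sample B, sample F.
In SI units:
  sample B: E = 34.96 GPa, ρ = 2347 kg/m³
  sample F: E = 68.60 GPa, ρ = 2534 kg/m³
  sample F: M = 27.1 MN·m/kg
  sample B: M = 14.9 MN·m/kg
The maximum is for sample F.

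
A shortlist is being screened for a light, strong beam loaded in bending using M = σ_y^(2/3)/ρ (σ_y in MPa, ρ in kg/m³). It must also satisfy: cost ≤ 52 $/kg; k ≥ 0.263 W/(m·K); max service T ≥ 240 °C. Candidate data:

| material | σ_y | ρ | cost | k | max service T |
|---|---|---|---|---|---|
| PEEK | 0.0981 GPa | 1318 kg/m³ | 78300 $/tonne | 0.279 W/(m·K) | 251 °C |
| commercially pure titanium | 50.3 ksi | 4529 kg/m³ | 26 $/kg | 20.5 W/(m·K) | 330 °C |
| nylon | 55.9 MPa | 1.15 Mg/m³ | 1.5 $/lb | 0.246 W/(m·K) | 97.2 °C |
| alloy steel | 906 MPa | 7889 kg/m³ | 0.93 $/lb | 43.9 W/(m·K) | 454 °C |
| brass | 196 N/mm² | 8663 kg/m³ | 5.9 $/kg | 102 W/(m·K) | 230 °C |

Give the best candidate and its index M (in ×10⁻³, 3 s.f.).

Screen on constraints: cost ≤ 52 $/kg; k ≥ 0.263 W/(m·K); max service T ≥ 240 °C. Survivors: commercially pure titanium, alloy steel.
After converting to SI:
  commercially pure titanium: σ_y = 346.8 MPa, ρ = 4529 kg/m³
  alloy steel: σ_y = 906.0 MPa, ρ = 7889 kg/m³
  alloy steel: M = 11.9×10⁻³
  commercially pure titanium: M = 10.9×10⁻³
The maximum is for alloy steel.

alloy steel, M = 11.9×10⁻³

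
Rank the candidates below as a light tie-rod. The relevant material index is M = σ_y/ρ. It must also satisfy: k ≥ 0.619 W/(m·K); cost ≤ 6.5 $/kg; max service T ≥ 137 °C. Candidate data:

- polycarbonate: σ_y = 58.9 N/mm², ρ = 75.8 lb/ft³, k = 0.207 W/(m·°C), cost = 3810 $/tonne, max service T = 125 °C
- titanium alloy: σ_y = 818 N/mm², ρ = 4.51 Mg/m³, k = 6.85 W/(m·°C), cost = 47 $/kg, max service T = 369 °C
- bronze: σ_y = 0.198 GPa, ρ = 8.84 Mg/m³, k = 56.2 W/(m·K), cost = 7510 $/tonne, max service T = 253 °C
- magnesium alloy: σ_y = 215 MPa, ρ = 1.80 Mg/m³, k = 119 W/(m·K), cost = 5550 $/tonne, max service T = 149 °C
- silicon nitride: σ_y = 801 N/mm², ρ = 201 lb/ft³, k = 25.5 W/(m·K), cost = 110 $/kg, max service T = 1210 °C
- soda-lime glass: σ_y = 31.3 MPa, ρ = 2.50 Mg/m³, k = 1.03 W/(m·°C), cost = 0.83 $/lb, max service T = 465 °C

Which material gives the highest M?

magnesium alloy

Screen on constraints: k ≥ 0.619 W/(m·K); cost ≤ 6.5 $/kg; max service T ≥ 137 °C. Survivors: magnesium alloy, soda-lime glass.
Normalizing units and computing the index:
  magnesium alloy: σ_y = 215.0 MPa, ρ = 1800 kg/m³
  soda-lime glass: σ_y = 31.30 MPa, ρ = 2500 kg/m³
  magnesium alloy: M = 119 kN·m/kg
  soda-lime glass: M = 12.5 kN·m/kg
Magnesium alloy has the largest M.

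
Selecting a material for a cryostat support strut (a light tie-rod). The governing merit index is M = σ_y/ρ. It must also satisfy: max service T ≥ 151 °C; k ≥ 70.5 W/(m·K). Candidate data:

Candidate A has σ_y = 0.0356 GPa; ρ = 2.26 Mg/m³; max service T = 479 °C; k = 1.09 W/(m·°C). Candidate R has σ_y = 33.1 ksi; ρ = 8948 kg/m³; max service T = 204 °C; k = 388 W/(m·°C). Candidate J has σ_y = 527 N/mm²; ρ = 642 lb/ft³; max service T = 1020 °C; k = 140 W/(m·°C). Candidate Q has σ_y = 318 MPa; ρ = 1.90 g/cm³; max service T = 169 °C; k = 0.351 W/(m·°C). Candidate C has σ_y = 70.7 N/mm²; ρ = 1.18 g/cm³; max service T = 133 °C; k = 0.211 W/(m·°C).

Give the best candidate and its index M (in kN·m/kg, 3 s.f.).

Screen on constraints: max service T ≥ 151 °C; k ≥ 70.5 W/(m·K). Survivors: candidate R, candidate J.
Putting every candidate on a common basis:
  candidate R: σ_y = 228.2 MPa, ρ = 8948 kg/m³
  candidate J: σ_y = 527.0 MPa, ρ = 10280 kg/m³
  candidate J: M = 51.2 kN·m/kg
  candidate R: M = 25.5 kN·m/kg
The maximum is for candidate J.

candidate J, M = 51.2 kN·m/kg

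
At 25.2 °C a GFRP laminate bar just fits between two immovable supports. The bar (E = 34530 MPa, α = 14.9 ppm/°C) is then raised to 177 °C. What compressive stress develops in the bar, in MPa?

78.1 MPa

E = 34530 MPa = 34.53 GPa.
ΔT = 151.8 K. Constrained thermal stress σ = E·α·ΔT = 34.53×10³ MPa × 14.9×10⁻⁶ × 151.8 = 78.1 MPa (compressive).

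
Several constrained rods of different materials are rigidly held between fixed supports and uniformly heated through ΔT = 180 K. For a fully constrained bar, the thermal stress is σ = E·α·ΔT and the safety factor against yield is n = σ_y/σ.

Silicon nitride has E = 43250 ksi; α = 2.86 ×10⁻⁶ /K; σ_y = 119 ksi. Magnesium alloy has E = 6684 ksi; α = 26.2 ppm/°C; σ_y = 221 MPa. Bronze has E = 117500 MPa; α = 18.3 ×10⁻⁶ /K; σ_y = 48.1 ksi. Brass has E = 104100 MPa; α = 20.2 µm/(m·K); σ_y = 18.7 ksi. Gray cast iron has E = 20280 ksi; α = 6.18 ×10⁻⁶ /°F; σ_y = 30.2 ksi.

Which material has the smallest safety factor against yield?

brass

In consistent units (E in GPa, α in ×10⁻⁶/K, σ_y in MPa):
  silicon nitride: E = 298.2, α = 2.86, σ_y = 820.5 → σ = 154 MPa, n = 5.34
  magnesium alloy: E = 46.08, α = 26.2, σ_y = 221.0 → σ = 217 MPa, n = 1.02
  bronze: E = 117.5, α = 18.3, σ_y = 331.6 → σ = 387 MPa, n = 0.857
  brass: E = 104.1, α = 20.2, σ_y = 128.9 → σ = 379 MPa, n = 0.341
  gray cast iron: E = 139.8, α = 11.1, σ_y = 208.2 → σ = 280 MPa, n = 0.744
Smallest n: brass with n = 0.341.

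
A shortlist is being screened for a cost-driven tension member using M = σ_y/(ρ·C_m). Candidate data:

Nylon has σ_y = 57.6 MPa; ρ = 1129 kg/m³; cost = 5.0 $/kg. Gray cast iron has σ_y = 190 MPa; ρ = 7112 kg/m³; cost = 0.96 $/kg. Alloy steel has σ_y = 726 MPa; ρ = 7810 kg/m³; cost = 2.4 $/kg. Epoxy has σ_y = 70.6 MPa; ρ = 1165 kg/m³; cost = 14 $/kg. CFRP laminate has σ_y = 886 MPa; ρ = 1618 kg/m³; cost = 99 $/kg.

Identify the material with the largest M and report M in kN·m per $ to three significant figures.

Evaluate M for each candidate:
  alloy steel: M = 38.7 kN·m per $
  gray cast iron: M = 27.8 kN·m per $
  nylon: M = 10.2 kN·m per $
  CFRP laminate: M = 5.53 kN·m per $
  epoxy: M = 4.33 kN·m per $
The maximum is for alloy steel.

alloy steel, M = 38.7 kN·m per $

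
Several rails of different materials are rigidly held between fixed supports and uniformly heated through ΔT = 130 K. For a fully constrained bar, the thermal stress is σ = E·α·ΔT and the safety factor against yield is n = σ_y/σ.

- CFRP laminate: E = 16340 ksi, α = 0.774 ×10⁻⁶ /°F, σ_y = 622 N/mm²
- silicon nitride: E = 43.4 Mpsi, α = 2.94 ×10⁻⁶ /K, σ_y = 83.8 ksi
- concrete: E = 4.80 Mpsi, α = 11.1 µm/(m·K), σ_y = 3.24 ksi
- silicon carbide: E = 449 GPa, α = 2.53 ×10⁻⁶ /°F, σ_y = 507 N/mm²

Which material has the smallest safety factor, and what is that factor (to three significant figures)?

With everything in SI (GPa, ×10⁻⁶/K, MPa):
  CFRP laminate: E = 112.7, α = 1.39, σ_y = 622.0 → σ = 20.4 MPa, n = 30.5
  silicon nitride: E = 299.2, α = 2.94, σ_y = 577.8 → σ = 114 MPa, n = 5.05
  concrete: E = 33.09, α = 11.1, σ_y = 22.34 → σ = 47.8 MPa, n = 0.468
  silicon carbide: E = 449.0, α = 4.55, σ_y = 507.0 → σ = 266 MPa, n = 1.91
The minimum is concrete at n = 0.468.

concrete, n = 0.468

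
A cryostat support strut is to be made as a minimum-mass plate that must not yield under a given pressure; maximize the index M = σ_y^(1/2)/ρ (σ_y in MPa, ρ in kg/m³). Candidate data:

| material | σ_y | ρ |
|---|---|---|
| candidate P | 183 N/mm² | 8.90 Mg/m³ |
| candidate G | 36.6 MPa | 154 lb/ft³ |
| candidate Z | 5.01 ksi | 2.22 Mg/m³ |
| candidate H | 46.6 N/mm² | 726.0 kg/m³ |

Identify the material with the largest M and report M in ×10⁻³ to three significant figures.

candidate H, M = 9.40×10⁻³

In SI units:
  candidate P: σ_y = 183.0 MPa, ρ = 8900 kg/m³
  candidate G: σ_y = 36.60 MPa, ρ = 2467 kg/m³
  candidate Z: σ_y = 34.54 MPa, ρ = 2220 kg/m³
  candidate H: σ_y = 46.60 MPa, ρ = 726.0 kg/m³
  candidate H: M = 9.40×10⁻³
  candidate Z: M = 2.65×10⁻³
  candidate G: M = 2.45×10⁻³
  candidate P: M = 1.52×10⁻³
The maximum is for candidate H.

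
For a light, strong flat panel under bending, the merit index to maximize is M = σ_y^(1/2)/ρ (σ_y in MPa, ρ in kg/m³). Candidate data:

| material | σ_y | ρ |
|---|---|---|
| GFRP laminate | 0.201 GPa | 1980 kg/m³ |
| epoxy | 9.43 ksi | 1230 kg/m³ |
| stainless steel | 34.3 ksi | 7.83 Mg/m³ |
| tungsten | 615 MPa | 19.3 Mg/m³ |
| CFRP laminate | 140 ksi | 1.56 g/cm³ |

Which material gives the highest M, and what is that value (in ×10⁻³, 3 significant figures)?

CFRP laminate, M = 19.9×10⁻³

Normalizing units and computing the index:
  GFRP laminate: σ_y = 201.0 MPa, ρ = 1980 kg/m³
  epoxy: σ_y = 65.02 MPa, ρ = 1230 kg/m³
  stainless steel: σ_y = 236.5 MPa, ρ = 7830 kg/m³
  tungsten: σ_y = 615.0 MPa, ρ = 19300 kg/m³
  CFRP laminate: σ_y = 965.3 MPa, ρ = 1560 kg/m³
  CFRP laminate: M = 19.9×10⁻³
  GFRP laminate: M = 7.16×10⁻³
  epoxy: M = 6.56×10⁻³
  stainless steel: M = 1.96×10⁻³
  tungsten: M = 1.28×10⁻³
The maximum is for CFRP laminate.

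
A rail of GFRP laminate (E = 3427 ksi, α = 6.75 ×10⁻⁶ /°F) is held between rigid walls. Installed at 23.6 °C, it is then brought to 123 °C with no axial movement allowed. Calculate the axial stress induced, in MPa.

28.5 MPa

E = 3427 ksi = 23.63 GPa.
α = 6.75×10⁻⁶/°F × 9/5 = 12.1×10⁻⁶/K.
ΔT = 99.40 K. Constrained thermal stress σ = E·α·ΔT = 23.63×10³ MPa × 12.1×10⁻⁶ × 99.40 = 28.5 MPa (compressive).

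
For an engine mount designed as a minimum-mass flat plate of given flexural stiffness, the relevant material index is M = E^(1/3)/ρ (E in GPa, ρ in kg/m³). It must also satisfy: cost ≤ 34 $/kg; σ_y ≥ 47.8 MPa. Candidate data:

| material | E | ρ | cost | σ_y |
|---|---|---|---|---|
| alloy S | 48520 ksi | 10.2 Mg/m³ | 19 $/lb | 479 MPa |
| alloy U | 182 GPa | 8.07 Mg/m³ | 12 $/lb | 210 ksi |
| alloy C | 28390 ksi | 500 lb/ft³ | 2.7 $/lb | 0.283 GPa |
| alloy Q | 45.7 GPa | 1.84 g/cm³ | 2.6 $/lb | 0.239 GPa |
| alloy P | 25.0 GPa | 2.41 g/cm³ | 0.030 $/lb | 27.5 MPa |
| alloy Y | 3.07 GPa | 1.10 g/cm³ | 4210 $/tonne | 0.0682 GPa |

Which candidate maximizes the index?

Screen on constraints: cost ≤ 34 $/kg; σ_y ≥ 47.8 MPa. Survivors: alloy U, alloy C, alloy Q, alloy Y.
Convert each candidate to consistent units, then evaluate M:
  alloy U: E = 182.0 GPa, ρ = 8070 kg/m³
  alloy C: E = 195.7 GPa, ρ = 8009 kg/m³
  alloy Q: E = 45.70 GPa, ρ = 1840 kg/m³
  alloy Y: E = 3.070 GPa, ρ = 1100 kg/m³
  alloy Q: M = 1.94×10⁻³
  alloy Y: M = 1.32×10⁻³
  alloy C: M = 0.725×10⁻³
  alloy U: M = 0.702×10⁻³
The maximum is for alloy Q.

alloy Q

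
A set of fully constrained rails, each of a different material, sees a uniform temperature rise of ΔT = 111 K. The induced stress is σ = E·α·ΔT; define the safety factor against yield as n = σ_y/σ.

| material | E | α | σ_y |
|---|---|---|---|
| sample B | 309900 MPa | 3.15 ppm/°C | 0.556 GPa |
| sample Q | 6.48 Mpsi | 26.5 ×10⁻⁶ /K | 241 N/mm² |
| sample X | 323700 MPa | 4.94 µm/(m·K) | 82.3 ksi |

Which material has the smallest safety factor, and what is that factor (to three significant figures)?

sample Q, n = 1.83

With everything in SI (GPa, ×10⁻⁶/K, MPa):
  sample B: E = 309.9, α = 3.15, σ_y = 556.0 → σ = 108 MPa, n = 5.13
  sample Q: E = 44.68, α = 26.5, σ_y = 241.0 → σ = 131 MPa, n = 1.83
  sample X: E = 323.7, α = 4.94, σ_y = 567.4 → σ = 177 MPa, n = 3.20
The minimum is sample Q at n = 1.83.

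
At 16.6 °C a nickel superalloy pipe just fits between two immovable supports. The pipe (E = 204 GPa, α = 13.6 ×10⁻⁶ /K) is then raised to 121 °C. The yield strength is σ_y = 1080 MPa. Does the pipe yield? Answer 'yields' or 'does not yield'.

does not yield

ΔT = 104.4 K. Constrained thermal stress σ = E·α·ΔT = 204.0×10³ MPa × 13.6×10⁻⁶ × 104.4 = 290 MPa (compressive).
Compare to σ_y = 1080 MPa: σ < σ_y, so it does not yield.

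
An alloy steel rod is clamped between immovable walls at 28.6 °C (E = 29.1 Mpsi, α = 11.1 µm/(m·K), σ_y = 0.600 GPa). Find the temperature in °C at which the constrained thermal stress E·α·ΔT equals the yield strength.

298 °C

E = 29.1 Mpsi = 200.6 GPa.
σ_y = 0.600 GPa = 600.0 MPa.
E·α·ΔT = 600.0 MPa ⇒ ΔT = 600.0 / (200.6×10³ × 11.1×10⁻⁶) = 269.4 K.
T = 28.6 + 269.4 = 298.0 °C.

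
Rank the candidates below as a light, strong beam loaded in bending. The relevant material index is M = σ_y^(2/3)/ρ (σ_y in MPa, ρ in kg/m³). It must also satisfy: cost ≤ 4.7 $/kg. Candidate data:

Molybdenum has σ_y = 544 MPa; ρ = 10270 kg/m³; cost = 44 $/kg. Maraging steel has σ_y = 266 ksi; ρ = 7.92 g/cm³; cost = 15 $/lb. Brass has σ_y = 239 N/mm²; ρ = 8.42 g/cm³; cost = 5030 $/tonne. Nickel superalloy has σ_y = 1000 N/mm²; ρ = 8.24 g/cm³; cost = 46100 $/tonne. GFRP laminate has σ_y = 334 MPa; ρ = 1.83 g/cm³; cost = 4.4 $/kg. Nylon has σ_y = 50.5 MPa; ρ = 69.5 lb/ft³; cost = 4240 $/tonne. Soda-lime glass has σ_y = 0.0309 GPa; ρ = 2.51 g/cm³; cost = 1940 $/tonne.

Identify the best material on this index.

Screen on constraints: cost ≤ 4.7 $/kg. Survivors: GFRP laminate, nylon, soda-lime glass.
Putting every candidate on a common basis:
  GFRP laminate: σ_y = 334.0 MPa, ρ = 1830 kg/m³
  nylon: σ_y = 50.50 MPa, ρ = 1113 kg/m³
  soda-lime glass: σ_y = 30.90 MPa, ρ = 2510 kg/m³
  GFRP laminate: M = 26.3×10⁻³
  nylon: M = 12.3×10⁻³
  soda-lime glass: M = 3.92×10⁻³
GFRP laminate has the largest M.

GFRP laminate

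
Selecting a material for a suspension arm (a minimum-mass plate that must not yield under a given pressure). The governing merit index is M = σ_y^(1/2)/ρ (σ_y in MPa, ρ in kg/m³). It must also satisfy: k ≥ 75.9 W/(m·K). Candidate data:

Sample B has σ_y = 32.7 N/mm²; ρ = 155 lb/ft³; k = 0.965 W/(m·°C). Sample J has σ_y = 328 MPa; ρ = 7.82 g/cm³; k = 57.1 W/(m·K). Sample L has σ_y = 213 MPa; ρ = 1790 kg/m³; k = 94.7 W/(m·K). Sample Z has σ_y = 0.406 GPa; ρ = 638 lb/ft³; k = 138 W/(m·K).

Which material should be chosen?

Screen on constraints: k ≥ 75.9 W/(m·K). Survivors: sample L, sample Z.
Putting every candidate on a common basis:
  sample L: σ_y = 213.0 MPa, ρ = 1790 kg/m³
  sample Z: σ_y = 406.0 MPa, ρ = 10220 kg/m³
  sample L: M = 8.15×10⁻³
  sample Z: M = 1.97×10⁻³
The maximum is for sample L.

sample L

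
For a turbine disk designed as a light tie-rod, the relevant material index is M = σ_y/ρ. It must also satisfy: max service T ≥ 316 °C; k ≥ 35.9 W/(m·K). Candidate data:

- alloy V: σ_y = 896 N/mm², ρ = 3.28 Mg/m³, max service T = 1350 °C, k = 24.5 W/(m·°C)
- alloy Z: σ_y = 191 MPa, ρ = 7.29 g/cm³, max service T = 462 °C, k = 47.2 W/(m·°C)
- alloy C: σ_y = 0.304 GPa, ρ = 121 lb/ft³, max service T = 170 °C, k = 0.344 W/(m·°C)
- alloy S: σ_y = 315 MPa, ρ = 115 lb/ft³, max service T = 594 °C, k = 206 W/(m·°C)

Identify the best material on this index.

Screen on constraints: max service T ≥ 316 °C; k ≥ 35.9 W/(m·K). Survivors: alloy Z, alloy S.
Putting every candidate on a common basis:
  alloy Z: σ_y = 191.0 MPa, ρ = 7290 kg/m³
  alloy S: σ_y = 315.0 MPa, ρ = 1842 kg/m³
  alloy S: M = 171 kN·m/kg
  alloy Z: M = 26.2 kN·m/kg
Highest index: alloy S.

alloy S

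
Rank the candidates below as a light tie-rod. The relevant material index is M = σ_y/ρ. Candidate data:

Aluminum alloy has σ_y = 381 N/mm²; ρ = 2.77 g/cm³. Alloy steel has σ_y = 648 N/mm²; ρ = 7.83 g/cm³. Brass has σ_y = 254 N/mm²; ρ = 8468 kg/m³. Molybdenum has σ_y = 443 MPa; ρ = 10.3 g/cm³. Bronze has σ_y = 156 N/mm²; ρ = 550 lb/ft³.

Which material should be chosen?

aluminum alloy

Convert each candidate to consistent units, then evaluate M:
  aluminum alloy: σ_y = 381.0 MPa, ρ = 2770 kg/m³
  alloy steel: σ_y = 648.0 MPa, ρ = 7830 kg/m³
  brass: σ_y = 254.0 MPa, ρ = 8468 kg/m³
  molybdenum: σ_y = 443.0 MPa, ρ = 10300 kg/m³
  bronze: σ_y = 156.0 MPa, ρ = 8810 kg/m³
  aluminum alloy: M = 138 kN·m/kg
  alloy steel: M = 82.8 kN·m/kg
  molybdenum: M = 43.0 kN·m/kg
  brass: M = 30.0 kN·m/kg
  bronze: M = 17.7 kN·m/kg
The maximum is for aluminum alloy.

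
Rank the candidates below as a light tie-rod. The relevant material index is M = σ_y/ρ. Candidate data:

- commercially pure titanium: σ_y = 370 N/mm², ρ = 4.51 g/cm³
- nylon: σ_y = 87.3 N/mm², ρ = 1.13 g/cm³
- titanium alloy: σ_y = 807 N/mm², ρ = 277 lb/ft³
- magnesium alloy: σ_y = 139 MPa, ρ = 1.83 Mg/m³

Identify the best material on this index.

Convert each candidate to consistent units, then evaluate M:
  commercially pure titanium: σ_y = 370.0 MPa, ρ = 4510 kg/m³
  nylon: σ_y = 87.30 MPa, ρ = 1130 kg/m³
  titanium alloy: σ_y = 807.0 MPa, ρ = 4437 kg/m³
  magnesium alloy: σ_y = 139.0 MPa, ρ = 1830 kg/m³
  titanium alloy: M = 182 kN·m/kg
  commercially pure titanium: M = 82.0 kN·m/kg
  nylon: M = 77.3 kN·m/kg
  magnesium alloy: M = 76.0 kN·m/kg
Titanium alloy ranks first.

titanium alloy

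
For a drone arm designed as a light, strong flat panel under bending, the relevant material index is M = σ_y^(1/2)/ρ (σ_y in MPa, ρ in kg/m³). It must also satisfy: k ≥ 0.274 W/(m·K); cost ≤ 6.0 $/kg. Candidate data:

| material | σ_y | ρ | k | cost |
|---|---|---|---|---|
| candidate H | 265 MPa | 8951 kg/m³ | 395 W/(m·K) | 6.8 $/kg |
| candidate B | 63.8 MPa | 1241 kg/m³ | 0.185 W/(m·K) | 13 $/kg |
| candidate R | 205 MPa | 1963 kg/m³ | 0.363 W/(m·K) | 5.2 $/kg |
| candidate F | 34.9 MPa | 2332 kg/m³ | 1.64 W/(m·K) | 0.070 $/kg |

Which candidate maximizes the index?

candidate R

Screen on constraints: k ≥ 0.274 W/(m·K); cost ≤ 6.0 $/kg. Survivors: candidate R, candidate F.
Computing M directly (units already consistent):
  candidate R: M = 7.29×10⁻³
  candidate F: M = 2.53×10⁻³
The maximum is for candidate R.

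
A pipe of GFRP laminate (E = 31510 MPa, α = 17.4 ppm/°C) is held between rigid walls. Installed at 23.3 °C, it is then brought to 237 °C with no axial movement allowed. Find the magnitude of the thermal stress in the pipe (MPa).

E = 31510 MPa = 31.51 GPa.
ΔT = 213.7 K. Constrained thermal stress σ = E·α·ΔT = 31.51×10³ MPa × 17.4×10⁻⁶ × 213.7 = 117 MPa (compressive).

117 MPa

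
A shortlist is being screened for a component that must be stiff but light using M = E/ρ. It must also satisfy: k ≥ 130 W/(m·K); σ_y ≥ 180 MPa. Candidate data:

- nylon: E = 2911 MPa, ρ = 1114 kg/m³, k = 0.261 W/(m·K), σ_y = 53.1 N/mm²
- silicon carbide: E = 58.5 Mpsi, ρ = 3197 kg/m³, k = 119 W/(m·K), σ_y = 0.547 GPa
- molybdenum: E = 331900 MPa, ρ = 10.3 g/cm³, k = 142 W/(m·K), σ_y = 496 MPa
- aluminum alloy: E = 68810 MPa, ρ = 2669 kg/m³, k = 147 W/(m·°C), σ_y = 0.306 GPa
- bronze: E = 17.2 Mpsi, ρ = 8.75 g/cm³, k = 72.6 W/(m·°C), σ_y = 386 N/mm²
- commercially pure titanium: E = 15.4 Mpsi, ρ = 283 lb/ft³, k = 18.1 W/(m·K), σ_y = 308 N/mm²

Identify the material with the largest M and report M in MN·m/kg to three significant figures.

molybdenum, M = 32.2 MN·m/kg

Screen on constraints: k ≥ 130 W/(m·K); σ_y ≥ 180 MPa. Survivors: molybdenum, aluminum alloy.
Putting every candidate on a common basis:
  molybdenum: E = 331.9 GPa, ρ = 10300 kg/m³
  aluminum alloy: E = 68.81 GPa, ρ = 2669 kg/m³
  molybdenum: M = 32.2 MN·m/kg
  aluminum alloy: M = 25.8 MN·m/kg
Highest index: molybdenum.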